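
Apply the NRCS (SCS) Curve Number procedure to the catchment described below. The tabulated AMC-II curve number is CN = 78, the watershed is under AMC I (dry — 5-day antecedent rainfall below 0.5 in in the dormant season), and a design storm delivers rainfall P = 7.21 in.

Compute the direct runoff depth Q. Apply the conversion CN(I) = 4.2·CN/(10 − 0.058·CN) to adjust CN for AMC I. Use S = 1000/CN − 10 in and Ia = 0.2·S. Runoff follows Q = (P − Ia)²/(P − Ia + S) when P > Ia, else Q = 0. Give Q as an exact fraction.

Q = 230879289001/84397868100 in ≈ 2.736 in

Dry (AMC I): CN(I) = 4.2·78/(10 − 0.058·78) = (1638/5)/(1369/250) = 81900/1369 ≈ 59.825
S = 1000/(81900/1369) − 10 = 5500/819 in ≈ 6.716 in
Ia = 0.2·(5500/819) = 1100/819 in ≈ 1.343 in
Excess rainfall: 7.210 − 1.343 = 5.867 in; P > Ia so Q > 0
Runoff Q = (P−Ia)²/(P−Ia+S) = (5.867)²/(5.867+6.716) = 230879289001/84397868100 ≈ 2.736 in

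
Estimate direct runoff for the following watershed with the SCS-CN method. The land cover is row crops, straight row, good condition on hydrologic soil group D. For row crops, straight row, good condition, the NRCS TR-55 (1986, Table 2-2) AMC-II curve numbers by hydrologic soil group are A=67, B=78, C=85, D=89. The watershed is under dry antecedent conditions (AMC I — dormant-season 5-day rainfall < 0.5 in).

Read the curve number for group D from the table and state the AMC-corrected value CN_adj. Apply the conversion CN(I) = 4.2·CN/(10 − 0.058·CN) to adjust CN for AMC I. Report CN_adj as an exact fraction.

NRCS table: row crops, straight row, good condition, soil group D → CN(II) = 89
Adjust CN=89 to AMC I: 4.2·89/(10 − 0.058·89) → (1869/5) ÷ (2419/500) = 186900/2419 ≈ 77.263

CN_adj = 186900/2419 ≈ 77.263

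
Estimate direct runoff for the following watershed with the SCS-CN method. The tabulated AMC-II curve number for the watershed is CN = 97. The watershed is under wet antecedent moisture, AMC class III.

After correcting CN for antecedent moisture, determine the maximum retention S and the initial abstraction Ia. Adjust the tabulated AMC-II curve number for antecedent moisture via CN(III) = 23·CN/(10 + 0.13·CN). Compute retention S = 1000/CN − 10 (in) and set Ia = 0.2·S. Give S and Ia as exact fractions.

S = 300/2231 in ≈ 0.134 in; Ia = 60/2231 in ≈ 0.027 in

Wet (AMC III): CN(III) = 23·97/(10 + 0.13·97) = 2231/(2261/100) = 223100/2261 ≈ 98.673
Retention S: 1000/CN − 10 with CN=98.673 → S = 300/2231 ≈ 0.134 in
Initial abstraction Ia = S/5 = (300/2231)/5 = 60/2231 ≈ 0.027 in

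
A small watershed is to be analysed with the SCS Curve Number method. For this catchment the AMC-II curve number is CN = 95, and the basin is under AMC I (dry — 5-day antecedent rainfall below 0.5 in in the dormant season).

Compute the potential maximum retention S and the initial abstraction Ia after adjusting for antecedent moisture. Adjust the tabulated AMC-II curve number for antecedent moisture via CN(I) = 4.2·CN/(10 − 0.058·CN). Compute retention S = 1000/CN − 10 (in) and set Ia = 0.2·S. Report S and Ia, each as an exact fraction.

Dry (AMC I): CN(I) = 4.2·95/(10 − 0.058·95) = 399/(449/100) = 39900/449 ≈ 88.864
Retention S: 1000/CN − 10 with CN=88.864 → S = 500/399 ≈ 1.253 in
Ia = 0.2·(500/399) = 100/399 in ≈ 0.251 in

S = 500/399 in ≈ 1.253 in; Ia = 100/399 in ≈ 0.251 in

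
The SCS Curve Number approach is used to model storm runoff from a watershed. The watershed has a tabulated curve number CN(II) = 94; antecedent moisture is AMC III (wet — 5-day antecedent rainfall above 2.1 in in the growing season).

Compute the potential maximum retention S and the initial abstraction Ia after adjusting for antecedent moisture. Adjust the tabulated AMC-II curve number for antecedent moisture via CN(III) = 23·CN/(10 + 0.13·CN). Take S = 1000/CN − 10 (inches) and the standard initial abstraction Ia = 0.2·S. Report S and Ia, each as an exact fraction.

Wet (AMC III): CN(III) = 23·94/(10 + 0.13·94) = 2162/(1111/50) = 108100/1111 ≈ 97.300
Retention S: 1000/CN − 10 with CN=97.300 → S = 300/1081 ≈ 0.278 in
Ia = 0.2S: 0.2·0.278 = 0.056 in (exactly 60/1081)

S = 300/1081 in ≈ 0.278 in; Ia = 60/1081 in ≈ 0.056 in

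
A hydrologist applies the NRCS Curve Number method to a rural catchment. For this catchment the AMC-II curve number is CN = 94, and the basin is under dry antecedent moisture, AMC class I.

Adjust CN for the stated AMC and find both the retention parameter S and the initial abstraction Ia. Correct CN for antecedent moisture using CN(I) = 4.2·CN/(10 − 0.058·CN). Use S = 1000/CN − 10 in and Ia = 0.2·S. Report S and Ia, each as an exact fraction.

S = 500/329 in ≈ 1.520 in; Ia = 100/329 in ≈ 0.304 in

CN(I) from CN(II)=94: (4.2·94)/(10 − 0.058·94) = 32900/379 ≈ 86.807
S = 1000/(32900/379) − 10 = 500/329 in ≈ 1.520 in
Ia = 0.2·(500/329) = 100/329 in ≈ 0.304 in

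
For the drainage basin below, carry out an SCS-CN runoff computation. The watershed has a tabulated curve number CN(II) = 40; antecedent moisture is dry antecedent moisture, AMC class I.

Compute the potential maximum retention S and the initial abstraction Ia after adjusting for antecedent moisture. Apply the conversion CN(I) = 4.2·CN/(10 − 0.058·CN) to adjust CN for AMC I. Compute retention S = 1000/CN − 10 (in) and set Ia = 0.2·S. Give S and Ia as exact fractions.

CN(I) from CN(II)=40: (4.2·40)/(10 − 0.058·40) = 175/8 ≈ 21.875
Retention S: 1000/CN − 10 with CN=21.875 → S = 250/7 ≈ 35.714 in
Initial abstraction Ia = S/5 = (250/7)/5 = 50/7 ≈ 7.143 in

S = 250/7 in ≈ 35.714 in; Ia = 50/7 in ≈ 7.143 in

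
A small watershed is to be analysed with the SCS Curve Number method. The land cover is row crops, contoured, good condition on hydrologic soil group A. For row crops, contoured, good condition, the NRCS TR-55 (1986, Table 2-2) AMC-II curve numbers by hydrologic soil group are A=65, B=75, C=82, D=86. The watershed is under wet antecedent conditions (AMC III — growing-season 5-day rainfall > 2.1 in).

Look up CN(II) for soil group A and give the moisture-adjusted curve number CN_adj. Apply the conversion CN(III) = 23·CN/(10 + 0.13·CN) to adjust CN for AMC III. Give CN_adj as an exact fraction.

NRCS table: row crops, contoured, good condition, soil group A → CN(II) = 65
Adjust CN=65 to AMC III: 23·65/(10 + 0.13·65) → 1495 ÷ (369/20) = 29900/369 ≈ 81.030

CN_adj = 29900/369 ≈ 81.030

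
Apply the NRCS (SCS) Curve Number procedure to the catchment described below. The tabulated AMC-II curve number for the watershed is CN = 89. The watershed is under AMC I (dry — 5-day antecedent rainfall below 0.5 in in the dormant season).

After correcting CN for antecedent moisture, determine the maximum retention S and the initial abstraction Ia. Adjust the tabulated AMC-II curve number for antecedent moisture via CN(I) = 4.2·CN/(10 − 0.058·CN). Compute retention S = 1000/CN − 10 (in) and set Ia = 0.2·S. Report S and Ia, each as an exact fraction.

CN(I) from CN(II)=89: (4.2·89)/(10 − 0.058·89) = 186900/2419 ≈ 77.263
Max retention: S = 1000/(186900/2419) − 10 = 5500/1869 in (≈ 2.943 in)
Initial abstraction Ia = S/5 = (5500/1869)/5 = 1100/1869 ≈ 0.589 in

S = 5500/1869 in ≈ 2.943 in; Ia = 1100/1869 in ≈ 0.589 in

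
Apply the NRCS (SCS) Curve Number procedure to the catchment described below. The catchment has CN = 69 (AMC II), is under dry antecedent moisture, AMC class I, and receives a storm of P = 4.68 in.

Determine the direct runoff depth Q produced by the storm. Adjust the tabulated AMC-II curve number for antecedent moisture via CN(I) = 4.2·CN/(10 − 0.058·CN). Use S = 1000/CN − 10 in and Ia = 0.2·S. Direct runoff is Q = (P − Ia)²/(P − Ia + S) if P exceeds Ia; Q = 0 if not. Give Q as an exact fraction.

Dry (AMC I): CN(I) = 4.2·69/(10 − 0.058·69) = (1449/5)/(2999/500) = 144900/2999 ≈ 48.316
S = 1000/(144900/2999) − 10 = 15500/1449 in ≈ 10.697 in
Ia = 0.2·(15500/1449) = 3100/1449 in ≈ 2.139 in
Excess rainfall: 4.680 − 2.139 = 2.541 in; P > Ia so Q > 0
Q = (92033/36225)²/((92033/36225) + 15500/1449) = (8470073089/1312250625)/(479533/36225) = 8470073089/17371082925 in ≈ 0.488 in

Q = 8470073089/17371082925 in ≈ 0.488 in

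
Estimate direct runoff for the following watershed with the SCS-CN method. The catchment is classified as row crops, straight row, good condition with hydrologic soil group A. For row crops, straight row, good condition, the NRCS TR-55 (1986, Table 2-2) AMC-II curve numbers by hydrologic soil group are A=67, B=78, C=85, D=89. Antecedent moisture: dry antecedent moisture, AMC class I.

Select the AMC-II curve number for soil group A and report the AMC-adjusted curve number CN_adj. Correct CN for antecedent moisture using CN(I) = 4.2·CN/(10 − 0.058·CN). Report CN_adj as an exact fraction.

CN_adj = 46900/1019 ≈ 46.026

NRCS table: row crops, straight row, good condition, soil group A → CN(II) = 67
CN(I) from CN(II)=67: (4.2·67)/(10 − 0.058·67) = 46900/1019 ≈ 46.026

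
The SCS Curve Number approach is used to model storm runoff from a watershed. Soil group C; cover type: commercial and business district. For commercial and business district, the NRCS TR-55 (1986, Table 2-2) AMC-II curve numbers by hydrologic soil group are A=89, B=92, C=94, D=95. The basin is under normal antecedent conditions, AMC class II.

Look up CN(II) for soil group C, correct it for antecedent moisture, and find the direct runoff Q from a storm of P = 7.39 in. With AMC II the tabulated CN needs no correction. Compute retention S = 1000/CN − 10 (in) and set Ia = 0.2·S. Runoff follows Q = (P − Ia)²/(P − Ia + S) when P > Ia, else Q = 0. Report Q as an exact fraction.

Q = 1165061689/174525100 in ≈ 6.676 in

NRCS table: commercial and business district, soil group C → CN(II) = 94
AMC II — tabulated CN = 94 applies directly.
Max retention: S = 1000/94 − 10 = 30/47 in (≈ 0.638 in)
Ia = 0.2·(30/47) = 6/47 in ≈ 0.128 in
P − Ia = 7.390 − 0.128 = 34133/4700 ≈ 7.262 in (> 0, runoff occurs)
Q: (34133/4700)² ÷ (37133/4700) = 1165061689/174525100 in (≈ 6.676 in)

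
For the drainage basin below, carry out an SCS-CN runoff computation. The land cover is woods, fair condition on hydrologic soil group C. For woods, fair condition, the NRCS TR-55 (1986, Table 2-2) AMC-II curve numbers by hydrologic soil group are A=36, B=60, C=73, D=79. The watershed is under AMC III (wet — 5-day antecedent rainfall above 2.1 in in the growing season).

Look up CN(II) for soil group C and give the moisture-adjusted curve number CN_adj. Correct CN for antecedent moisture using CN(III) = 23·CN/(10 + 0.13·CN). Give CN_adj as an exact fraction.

CN_adj = 167900/1949 ≈ 86.147

NRCS table: woods, fair condition, soil group C → CN(II) = 73
Adjust CN=73 to AMC III: 23·73/(10 + 0.13·73) → 1679 ÷ (1949/100) = 167900/1949 ≈ 86.147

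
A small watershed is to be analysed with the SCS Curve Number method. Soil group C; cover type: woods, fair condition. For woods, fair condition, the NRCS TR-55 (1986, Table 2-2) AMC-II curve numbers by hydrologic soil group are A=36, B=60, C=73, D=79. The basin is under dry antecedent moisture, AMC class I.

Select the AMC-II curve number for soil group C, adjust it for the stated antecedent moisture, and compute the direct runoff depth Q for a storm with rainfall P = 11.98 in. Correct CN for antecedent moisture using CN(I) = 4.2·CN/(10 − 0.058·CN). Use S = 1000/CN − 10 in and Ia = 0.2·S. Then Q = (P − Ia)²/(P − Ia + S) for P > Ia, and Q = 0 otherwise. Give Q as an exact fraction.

NRCS table: woods, fair condition, soil group C → CN(II) = 73
Adjust CN=73 to AMC I: 4.2·73/(10 − 0.058·73) → (1533/5) ÷ (2883/500) = 51100/961 ≈ 53.174
S = 1000/(51100/961) − 10 = 4500/511 in ≈ 8.806 in
Ia = 0.2S: 0.2·8.806 = 1.761 in (exactly 900/511)
Excess rainfall: 11.980 − 1.761 = 10.219 in; P > Ia so Q > 0
Runoff Q = (P−Ia)²/(P−Ia+S) = (10.219)²/(10.219+8.806) = 68167465921/12419573950 ≈ 5.489 in

Q = 68167465921/12419573950 in ≈ 5.489 in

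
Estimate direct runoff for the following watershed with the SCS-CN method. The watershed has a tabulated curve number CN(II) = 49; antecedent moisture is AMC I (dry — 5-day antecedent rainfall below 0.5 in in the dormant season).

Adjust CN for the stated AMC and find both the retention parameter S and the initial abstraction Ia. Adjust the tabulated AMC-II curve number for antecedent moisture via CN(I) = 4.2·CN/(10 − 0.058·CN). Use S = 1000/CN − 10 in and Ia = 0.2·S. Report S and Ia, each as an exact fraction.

S = 8500/343 in ≈ 24.781 in; Ia = 1700/343 in ≈ 4.956 in

Dry (AMC I): CN(I) = 4.2·49/(10 − 0.058·49) = (1029/5)/(3579/500) = 34300/1193 ≈ 28.751
S = 1000/(34300/1193) − 10 = 8500/343 in ≈ 24.781 in
Ia = 0.2S: 0.2·24.781 = 4.956 in (exactly 1700/343)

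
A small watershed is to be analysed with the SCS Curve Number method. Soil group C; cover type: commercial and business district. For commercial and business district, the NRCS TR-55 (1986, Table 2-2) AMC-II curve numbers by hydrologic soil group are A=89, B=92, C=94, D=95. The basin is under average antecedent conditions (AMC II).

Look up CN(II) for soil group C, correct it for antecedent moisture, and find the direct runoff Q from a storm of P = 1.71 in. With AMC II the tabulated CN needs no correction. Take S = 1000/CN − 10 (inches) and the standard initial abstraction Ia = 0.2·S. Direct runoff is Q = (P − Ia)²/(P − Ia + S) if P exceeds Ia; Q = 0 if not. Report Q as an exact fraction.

NRCS table: commercial and business district, soil group C → CN(II) = 94
CN(II) = 94; AMC II needs no correction.
Max retention: S = 1000/94 − 10 = 30/47 in (≈ 0.638 in)
Ia = 0.2S: 0.2·0.638 = 0.128 in (exactly 6/47)
P − Ia = 1.710 − 0.128 = 7437/4700 ≈ 1.582 in (> 0, runoff occurs)
Q = (7437/4700)²/((7437/4700) + 30/47) = (55308969/22090000)/(10437/4700) = 18436323/16351300 in ≈ 1.128 in

Q = 18436323/16351300 in ≈ 1.128 in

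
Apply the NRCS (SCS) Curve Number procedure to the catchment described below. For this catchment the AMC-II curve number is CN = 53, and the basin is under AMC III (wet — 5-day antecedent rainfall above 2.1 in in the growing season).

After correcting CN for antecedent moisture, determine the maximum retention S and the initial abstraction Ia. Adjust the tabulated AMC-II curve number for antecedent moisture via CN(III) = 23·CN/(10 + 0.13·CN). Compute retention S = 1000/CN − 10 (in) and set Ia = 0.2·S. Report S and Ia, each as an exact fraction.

S = 4700/1219 in ≈ 3.856 in; Ia = 940/1219 in ≈ 0.771 in

CN(III) from CN(II)=53: (23·53)/(10 + 0.13·53) = 121900/1689 ≈ 72.173
S = 1000/(121900/1689) − 10 = 4700/1219 in ≈ 3.856 in
Ia = 0.2S: 0.2·3.856 = 0.771 in (exactly 940/1219)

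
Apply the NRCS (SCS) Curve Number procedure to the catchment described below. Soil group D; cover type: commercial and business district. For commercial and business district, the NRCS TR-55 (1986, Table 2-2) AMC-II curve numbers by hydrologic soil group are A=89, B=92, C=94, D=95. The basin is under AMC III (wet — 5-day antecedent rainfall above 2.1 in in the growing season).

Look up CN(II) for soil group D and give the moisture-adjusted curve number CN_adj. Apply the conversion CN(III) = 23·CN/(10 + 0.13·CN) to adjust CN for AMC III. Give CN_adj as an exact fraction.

CN_adj = 43700/447 ≈ 97.763

NRCS table: commercial and business district, soil group D → CN(II) = 95
Wet (AMC III): CN(III) = 23·95/(10 + 0.13·95) = 2185/(447/20) = 43700/447 ≈ 97.763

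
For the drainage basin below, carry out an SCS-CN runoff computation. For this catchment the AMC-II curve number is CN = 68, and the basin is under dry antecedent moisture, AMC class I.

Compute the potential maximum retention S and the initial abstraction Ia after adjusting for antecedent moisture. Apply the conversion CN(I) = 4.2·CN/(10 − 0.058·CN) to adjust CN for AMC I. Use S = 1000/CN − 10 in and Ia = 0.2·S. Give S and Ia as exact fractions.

S = 4000/357 in ≈ 11.204 in; Ia = 800/357 in ≈ 2.241 in

CN(I) from CN(II)=68: (4.2·68)/(10 − 0.058·68) = 35700/757 ≈ 47.160
S = 1000/(35700/757) − 10 = 4000/357 in ≈ 11.204 in
Ia = 0.2S: 0.2·11.204 = 2.241 in (exactly 800/357)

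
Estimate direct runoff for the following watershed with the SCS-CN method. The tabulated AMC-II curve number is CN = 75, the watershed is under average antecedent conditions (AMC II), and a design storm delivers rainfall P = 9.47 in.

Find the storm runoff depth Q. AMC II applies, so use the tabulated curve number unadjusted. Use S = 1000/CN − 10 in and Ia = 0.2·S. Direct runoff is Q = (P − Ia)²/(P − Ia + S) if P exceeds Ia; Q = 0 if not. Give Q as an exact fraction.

Q = 6974881/1092300 in ≈ 6.385 in

AMC II — tabulated CN = 75 applies directly.
S = 1000/75 − 10 = 10/3 in ≈ 3.333 in
Ia = 0.2S: 0.2·3.333 = 0.667 in (exactly 2/3)
Since P=9.470 > Ia=0.667: effective rainfall P−Ia = 2641/300 in
Q = (2641/300)²/((2641/300) + 10/3) = (6974881/90000)/(3641/300) = 6974881/1092300 in ≈ 6.385 in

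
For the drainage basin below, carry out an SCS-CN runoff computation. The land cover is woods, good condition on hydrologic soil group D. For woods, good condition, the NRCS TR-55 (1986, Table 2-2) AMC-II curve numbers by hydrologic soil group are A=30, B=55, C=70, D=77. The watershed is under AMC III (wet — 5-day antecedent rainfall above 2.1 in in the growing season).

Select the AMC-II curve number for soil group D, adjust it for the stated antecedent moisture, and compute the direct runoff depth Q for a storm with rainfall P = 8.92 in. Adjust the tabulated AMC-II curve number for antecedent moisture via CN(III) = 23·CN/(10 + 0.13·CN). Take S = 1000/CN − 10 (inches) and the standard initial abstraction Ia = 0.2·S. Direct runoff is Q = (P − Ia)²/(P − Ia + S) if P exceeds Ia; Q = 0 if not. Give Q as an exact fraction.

NRCS table: woods, good condition, soil group D → CN(II) = 77
Adjust CN=77 to AMC III: 23·77/(10 + 0.13·77) → 1771 ÷ (2001/100) = 7700/87 ≈ 88.506
Max retention: S = 1000/(7700/87) − 10 = 100/77 in (≈ 1.299 in)
Ia = 0.2·(100/77) = 20/77 in ≈ 0.260 in
Excess rainfall: 8.920 − 0.260 = 8.660 in; P > Ia so Q > 0
Runoff Q = (P−Ia)²/(P−Ia+S) = (8.660)²/(8.660+1.299) = 277922241/36904175 ≈ 7.531 in

Q = 277922241/36904175 in ≈ 7.531 in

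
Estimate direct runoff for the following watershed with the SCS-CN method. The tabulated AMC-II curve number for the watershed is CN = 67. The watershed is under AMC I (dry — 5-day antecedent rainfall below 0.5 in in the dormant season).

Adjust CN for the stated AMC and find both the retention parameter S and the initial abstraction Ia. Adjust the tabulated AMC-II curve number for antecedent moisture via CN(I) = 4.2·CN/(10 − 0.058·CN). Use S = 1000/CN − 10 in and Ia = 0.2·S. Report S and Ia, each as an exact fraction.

Dry (AMC I): CN(I) = 4.2·67/(10 − 0.058·67) = (1407/5)/(3057/500) = 46900/1019 ≈ 46.026
S = 1000/(46900/1019) − 10 = 5500/469 in ≈ 11.727 in
Ia = 0.2S: 0.2·11.727 = 2.345 in (exactly 1100/469)

S = 5500/469 in ≈ 11.727 in; Ia = 1100/469 in ≈ 2.345 in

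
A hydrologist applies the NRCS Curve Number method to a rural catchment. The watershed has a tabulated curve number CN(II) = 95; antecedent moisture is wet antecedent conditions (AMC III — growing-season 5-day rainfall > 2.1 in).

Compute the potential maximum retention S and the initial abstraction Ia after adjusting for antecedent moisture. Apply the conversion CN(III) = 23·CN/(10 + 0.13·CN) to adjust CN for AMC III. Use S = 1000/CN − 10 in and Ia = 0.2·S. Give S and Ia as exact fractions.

Adjust CN=95 to AMC III: 23·95/(10 + 0.13·95) → 2185 ÷ (447/20) = 43700/447 ≈ 97.763
S = 1000/(43700/447) − 10 = 100/437 in ≈ 0.229 in
Initial abstraction Ia = S/5 = (100/437)/5 = 20/437 ≈ 0.046 in

S = 100/437 in ≈ 0.229 in; Ia = 20/437 in ≈ 0.046 in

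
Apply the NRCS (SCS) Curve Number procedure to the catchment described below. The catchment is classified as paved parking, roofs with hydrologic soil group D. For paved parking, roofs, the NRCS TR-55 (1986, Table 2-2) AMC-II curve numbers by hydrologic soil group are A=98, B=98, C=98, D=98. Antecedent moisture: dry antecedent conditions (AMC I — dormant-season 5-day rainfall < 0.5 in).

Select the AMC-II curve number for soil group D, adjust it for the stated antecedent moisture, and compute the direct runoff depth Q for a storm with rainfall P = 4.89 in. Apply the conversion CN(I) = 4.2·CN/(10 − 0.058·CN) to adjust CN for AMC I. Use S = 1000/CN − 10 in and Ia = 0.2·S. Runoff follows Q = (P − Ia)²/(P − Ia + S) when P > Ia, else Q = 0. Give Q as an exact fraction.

Q = 243227498761/55893324900 in ≈ 4.352 in

NRCS table: paved parking, roofs, soil group D → CN(II) = 98
Adjust CN=98 to AMC I: 4.2·98/(10 − 0.058·98) → (2058/5) ÷ (1079/250) = 102900/1079 ≈ 95.366
Retention S: 1000/CN − 10 with CN=95.366 → S = 500/1029 ≈ 0.486 in
Ia = 0.2·(500/1029) = 100/1029 in ≈ 0.097 in
P − Ia = 4.890 − 0.097 = 493181/102900 ≈ 4.793 in (> 0, runoff occurs)
Runoff Q = (P−Ia)²/(P−Ia+S) = (4.793)²/(4.793+0.486) = 243227498761/55893324900 ≈ 4.352 in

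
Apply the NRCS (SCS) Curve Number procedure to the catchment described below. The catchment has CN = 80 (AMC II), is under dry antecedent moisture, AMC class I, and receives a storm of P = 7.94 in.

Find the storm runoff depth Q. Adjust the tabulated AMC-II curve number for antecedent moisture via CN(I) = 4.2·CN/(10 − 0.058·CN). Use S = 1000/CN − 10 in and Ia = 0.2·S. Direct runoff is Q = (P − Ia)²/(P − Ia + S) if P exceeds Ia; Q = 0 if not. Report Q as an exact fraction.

Q = 50225569/14003850 in ≈ 3.587 in

Adjust CN=80 to AMC I: 4.2·80/(10 − 0.058·80) → 336 ÷ (134/25) = 4200/67 ≈ 62.687
Max retention: S = 1000/(4200/67) − 10 = 125/21 in (≈ 5.952 in)
Ia = 0.2S: 0.2·5.952 = 1.190 in (exactly 25/21)
P − Ia = 7.940 − 1.190 = 7087/1050 ≈ 6.750 in (> 0, runoff occurs)
Q: (7087/1050)² ÷ (13337/1050) = 50225569/14003850 in (≈ 3.587 in)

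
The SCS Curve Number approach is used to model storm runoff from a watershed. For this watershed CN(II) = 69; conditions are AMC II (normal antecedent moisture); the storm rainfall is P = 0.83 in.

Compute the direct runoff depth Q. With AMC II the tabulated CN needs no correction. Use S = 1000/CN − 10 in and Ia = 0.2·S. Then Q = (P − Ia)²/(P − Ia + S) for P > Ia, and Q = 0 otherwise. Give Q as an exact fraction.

CN(II) = 69; AMC II needs no correction.
S = 1000/69 − 10 = 310/69 in ≈ 4.493 in
Ia = 0.2S: 0.2·4.493 = 0.899 in (exactly 62/69)
P = 0.830 ≤ Ia = 0.899 in: entire storm abstracted, Q = 0.

Q = 0 in ≈ 0.000 in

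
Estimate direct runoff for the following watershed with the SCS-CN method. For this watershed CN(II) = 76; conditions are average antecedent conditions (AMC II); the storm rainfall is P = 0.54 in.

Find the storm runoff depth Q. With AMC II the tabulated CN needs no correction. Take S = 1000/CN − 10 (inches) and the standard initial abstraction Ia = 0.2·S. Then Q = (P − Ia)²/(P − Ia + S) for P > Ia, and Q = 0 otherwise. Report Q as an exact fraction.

Q = 0 in ≈ 0.000 in

CN(II) = 76; AMC II needs no correction.
Max retention: S = 1000/76 − 10 = 60/19 in (≈ 3.158 in)
Ia = 0.2·(60/19) = 12/19 in ≈ 0.632 in
P = 0.540 ≤ Ia = 0.632 in: entire storm abstracted, Q = 0.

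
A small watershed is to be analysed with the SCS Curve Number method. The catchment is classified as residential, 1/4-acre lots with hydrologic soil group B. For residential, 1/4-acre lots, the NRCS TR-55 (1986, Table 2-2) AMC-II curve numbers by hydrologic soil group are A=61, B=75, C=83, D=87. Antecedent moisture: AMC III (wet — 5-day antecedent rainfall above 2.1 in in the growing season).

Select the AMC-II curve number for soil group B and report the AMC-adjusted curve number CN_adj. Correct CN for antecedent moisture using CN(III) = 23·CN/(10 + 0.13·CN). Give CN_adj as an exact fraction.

NRCS table: residential, 1/4-acre lots, soil group B → CN(II) = 75
CN(III) from CN(II)=75: (23·75)/(10 + 0.13·75) = 6900/79 ≈ 87.342

CN_adj = 6900/79 ≈ 87.342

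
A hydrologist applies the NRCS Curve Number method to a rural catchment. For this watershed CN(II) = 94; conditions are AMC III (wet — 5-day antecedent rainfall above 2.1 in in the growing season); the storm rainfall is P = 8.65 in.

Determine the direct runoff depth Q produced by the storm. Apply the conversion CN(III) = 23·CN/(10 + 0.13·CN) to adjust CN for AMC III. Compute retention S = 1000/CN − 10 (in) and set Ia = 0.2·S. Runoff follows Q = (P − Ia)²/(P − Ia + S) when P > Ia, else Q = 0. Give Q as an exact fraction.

CN(III) from CN(II)=94: (23·94)/(10 + 0.13·94) = 108100/1111 ≈ 97.300
Max retention: S = 1000/(108100/1111) − 10 = 300/1081 in (≈ 0.278 in)
Ia = 0.2·(300/1081) = 60/1081 in ≈ 0.056 in
Excess rainfall: 8.650 − 0.056 = 8.594 in; P > Ia so Q > 0
Runoff Q = (P−Ia)²/(P−Ia+S) = (8.594)²/(8.594+0.278) = 34526470969/4146997060 ≈ 8.326 in

Q = 34526470969/4146997060 in ≈ 8.326 in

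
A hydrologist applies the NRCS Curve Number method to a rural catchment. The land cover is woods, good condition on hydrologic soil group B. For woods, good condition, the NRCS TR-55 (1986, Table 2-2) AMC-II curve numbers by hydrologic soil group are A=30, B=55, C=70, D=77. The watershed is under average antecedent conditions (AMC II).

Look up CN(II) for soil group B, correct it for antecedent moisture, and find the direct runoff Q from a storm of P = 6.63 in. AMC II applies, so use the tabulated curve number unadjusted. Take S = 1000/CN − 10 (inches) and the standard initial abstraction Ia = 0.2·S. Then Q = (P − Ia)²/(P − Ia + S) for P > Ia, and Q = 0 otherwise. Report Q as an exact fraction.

Q = 10057683/5314100 in ≈ 1.893 in

NRCS table: woods, good condition, soil group B → CN(II) = 55
CN(II) = 55; AMC II needs no correction.
Max retention: S = 1000/55 − 10 = 90/11 in (≈ 8.182 in)
Ia = 0.2S: 0.2·8.182 = 1.636 in (exactly 18/11)
Since P=6.630 > Ia=1.636: effective rainfall P−Ia = 5493/1100 in
Q = (5493/1100)²/((5493/1100) + 90/11) = (30173049/1210000)/(14493/1100) = 10057683/5314100 in ≈ 1.893 in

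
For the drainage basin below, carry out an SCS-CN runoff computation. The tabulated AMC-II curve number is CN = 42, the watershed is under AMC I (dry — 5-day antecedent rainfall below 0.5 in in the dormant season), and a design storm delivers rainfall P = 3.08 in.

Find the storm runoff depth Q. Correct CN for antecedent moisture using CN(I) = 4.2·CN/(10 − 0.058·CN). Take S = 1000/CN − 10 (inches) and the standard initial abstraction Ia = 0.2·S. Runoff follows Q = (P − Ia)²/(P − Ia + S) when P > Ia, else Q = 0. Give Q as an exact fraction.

Q = 0 in ≈ 0.000 in

Adjust CN=42 to AMC I: 4.2·42/(10 − 0.058·42) → (882/5) ÷ (1891/250) = 44100/1891 ≈ 23.321
Max retention: S = 1000/(44100/1891) − 10 = 14500/441 in (≈ 32.880 in)
Ia = 0.2S: 0.2·32.880 = 6.576 in (exactly 2900/441)
P = 3.080 ≤ Ia = 6.576 in: entire storm abstracted, Q = 0.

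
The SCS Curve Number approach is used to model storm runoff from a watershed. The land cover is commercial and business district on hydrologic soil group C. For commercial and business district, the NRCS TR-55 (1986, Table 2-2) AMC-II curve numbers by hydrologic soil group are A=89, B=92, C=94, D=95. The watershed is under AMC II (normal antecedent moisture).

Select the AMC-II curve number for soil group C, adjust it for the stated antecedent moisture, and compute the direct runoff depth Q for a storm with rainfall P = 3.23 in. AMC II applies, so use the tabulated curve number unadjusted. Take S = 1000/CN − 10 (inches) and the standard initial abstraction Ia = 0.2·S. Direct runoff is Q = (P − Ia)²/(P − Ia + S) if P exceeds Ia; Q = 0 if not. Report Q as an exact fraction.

Q = 212605561/82630700 in ≈ 2.573 in

NRCS table: commercial and business district, soil group C → CN(II) = 94
AMC II — tabulated CN = 94 applies directly.
S = 1000/94 − 10 = 30/47 in ≈ 0.638 in
Ia = 0.2S: 0.2·0.638 = 0.128 in (exactly 6/47)
Since P=3.230 > Ia=0.128: effective rainfall P−Ia = 14581/4700 in
Runoff Q = (P−Ia)²/(P−Ia+S) = (3.102)²/(3.102+0.638) = 212605561/82630700 ≈ 2.573 in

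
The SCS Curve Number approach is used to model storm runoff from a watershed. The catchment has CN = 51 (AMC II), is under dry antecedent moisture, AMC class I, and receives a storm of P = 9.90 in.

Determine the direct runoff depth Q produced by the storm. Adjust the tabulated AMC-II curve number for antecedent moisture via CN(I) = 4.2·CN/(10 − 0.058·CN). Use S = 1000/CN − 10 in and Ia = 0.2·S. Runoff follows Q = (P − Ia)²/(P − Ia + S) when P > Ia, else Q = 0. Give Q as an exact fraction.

Q = 66373609/66014910 in ≈ 1.005 in

Adjust CN=51 to AMC I: 4.2·51/(10 − 0.058·51) → (1071/5) ÷ (3521/500) = 15300/503 ≈ 30.417
S = 1000/(15300/503) − 10 = 3500/153 in ≈ 22.876 in
Ia = 0.2·(3500/153) = 700/153 in ≈ 4.575 in
Excess rainfall: 9.900 − 4.575 = 5.325 in; P > Ia so Q > 0
Q = (8147/1530)²/((8147/1530) + 3500/153) = (66373609/2340900)/(43147/1530) = 66373609/66014910 in ≈ 1.005 in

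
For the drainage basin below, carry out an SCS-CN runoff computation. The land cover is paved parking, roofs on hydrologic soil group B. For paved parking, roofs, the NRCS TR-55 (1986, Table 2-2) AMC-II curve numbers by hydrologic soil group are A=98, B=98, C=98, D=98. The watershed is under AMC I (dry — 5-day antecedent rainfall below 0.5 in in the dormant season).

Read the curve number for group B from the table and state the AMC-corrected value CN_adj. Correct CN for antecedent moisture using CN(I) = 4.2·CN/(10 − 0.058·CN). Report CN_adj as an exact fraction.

CN_adj = 102900/1079 ≈ 95.366

NRCS table: paved parking, roofs, soil group B → CN(II) = 98
Dry (AMC I): CN(I) = 4.2·98/(10 − 0.058·98) = (2058/5)/(1079/250) = 102900/1079 ≈ 95.366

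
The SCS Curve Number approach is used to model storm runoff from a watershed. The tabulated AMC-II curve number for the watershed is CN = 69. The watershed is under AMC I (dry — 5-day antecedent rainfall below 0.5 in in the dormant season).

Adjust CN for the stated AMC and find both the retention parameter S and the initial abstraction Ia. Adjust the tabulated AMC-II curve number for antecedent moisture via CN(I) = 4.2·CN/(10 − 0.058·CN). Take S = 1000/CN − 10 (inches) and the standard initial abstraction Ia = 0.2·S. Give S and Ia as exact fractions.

S = 15500/1449 in ≈ 10.697 in; Ia = 3100/1449 in ≈ 2.139 in

Adjust CN=69 to AMC I: 4.2·69/(10 − 0.058·69) → (1449/5) ÷ (2999/500) = 144900/2999 ≈ 48.316
Max retention: S = 1000/(144900/2999) − 10 = 15500/1449 in (≈ 10.697 in)
Initial abstraction Ia = S/5 = (15500/1449)/5 = 3100/1449 ≈ 2.139 in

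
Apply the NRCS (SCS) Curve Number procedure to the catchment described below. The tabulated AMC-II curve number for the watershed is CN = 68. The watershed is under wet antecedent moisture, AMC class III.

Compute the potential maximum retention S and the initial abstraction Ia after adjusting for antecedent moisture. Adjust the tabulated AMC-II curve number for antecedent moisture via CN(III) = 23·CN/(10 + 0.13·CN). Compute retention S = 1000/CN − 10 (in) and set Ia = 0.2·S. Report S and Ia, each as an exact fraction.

S = 800/391 in ≈ 2.046 in; Ia = 160/391 in ≈ 0.409 in

Wet (AMC III): CN(III) = 23·68/(10 + 0.13·68) = 1564/(471/25) = 39100/471 ≈ 83.015
S = 1000/(39100/471) − 10 = 800/391 in ≈ 2.046 in
Ia = 0.2·(800/391) = 160/391 in ≈ 0.409 in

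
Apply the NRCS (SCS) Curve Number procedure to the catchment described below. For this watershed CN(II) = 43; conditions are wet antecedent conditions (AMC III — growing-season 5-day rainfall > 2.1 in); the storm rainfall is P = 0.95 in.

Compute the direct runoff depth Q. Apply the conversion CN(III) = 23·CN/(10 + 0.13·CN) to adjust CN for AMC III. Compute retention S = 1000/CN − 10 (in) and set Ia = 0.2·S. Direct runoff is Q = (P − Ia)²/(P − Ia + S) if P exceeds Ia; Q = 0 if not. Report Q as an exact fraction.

Q = 0 in ≈ 0.000 in

CN(III) from CN(II)=43: (23·43)/(10 + 0.13·43) = 98900/1559 ≈ 63.438
Max retention: S = 1000/(98900/1559) − 10 = 5700/989 in (≈ 5.763 in)
Ia = 0.2S: 0.2·5.763 = 1.153 in (exactly 1140/989)
P = 0.950 ≤ Ia = 1.153 in: entire storm abstracted, Q = 0.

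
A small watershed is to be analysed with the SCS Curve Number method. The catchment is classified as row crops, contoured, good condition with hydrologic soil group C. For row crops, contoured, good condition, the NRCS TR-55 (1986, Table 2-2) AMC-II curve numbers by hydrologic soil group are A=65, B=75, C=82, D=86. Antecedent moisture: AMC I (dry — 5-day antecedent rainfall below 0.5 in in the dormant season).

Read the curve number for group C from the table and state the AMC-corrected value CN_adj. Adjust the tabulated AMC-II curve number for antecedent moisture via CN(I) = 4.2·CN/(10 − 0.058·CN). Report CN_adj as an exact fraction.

CN_adj = 28700/437 ≈ 65.675

NRCS table: row crops, contoured, good condition, soil group C → CN(II) = 82
CN(I) from CN(II)=82: (4.2·82)/(10 − 0.058·82) = 28700/437 ≈ 65.675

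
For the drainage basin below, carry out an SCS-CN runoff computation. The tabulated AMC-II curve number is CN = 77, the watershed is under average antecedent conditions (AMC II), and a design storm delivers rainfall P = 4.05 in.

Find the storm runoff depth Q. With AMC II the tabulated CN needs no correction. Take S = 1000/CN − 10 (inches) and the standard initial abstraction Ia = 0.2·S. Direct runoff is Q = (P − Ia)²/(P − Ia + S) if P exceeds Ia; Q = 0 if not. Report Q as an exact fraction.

Q = 28270489/15272180 in ≈ 1.851 in

AMC II — tabulated CN = 77 applies directly.
S = 1000/77 − 10 = 230/77 in ≈ 2.987 in
Ia = 0.2S: 0.2·2.987 = 0.597 in (exactly 46/77)
P − Ia = 4.050 − 0.597 = 5317/1540 ≈ 3.453 in (> 0, runoff occurs)
Runoff Q = (P−Ia)²/(P−Ia+S) = (3.453)²/(3.453+2.987) = 28270489/15272180 ≈ 1.851 in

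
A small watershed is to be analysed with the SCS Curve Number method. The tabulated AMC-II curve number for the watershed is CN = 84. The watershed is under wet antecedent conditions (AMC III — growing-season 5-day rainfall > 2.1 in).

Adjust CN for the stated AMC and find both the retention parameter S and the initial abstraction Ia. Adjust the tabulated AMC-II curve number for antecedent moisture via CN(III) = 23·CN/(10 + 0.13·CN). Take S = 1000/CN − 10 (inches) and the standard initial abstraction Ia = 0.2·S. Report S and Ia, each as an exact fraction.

S = 400/483 in ≈ 0.828 in; Ia = 80/483 in ≈ 0.166 in

CN(III) from CN(II)=84: (23·84)/(10 + 0.13·84) = 48300/523 ≈ 92.352
Retention S: 1000/CN − 10 with CN=92.352 → S = 400/483 ≈ 0.828 in
Ia = 0.2·(400/483) = 80/483 in ≈ 0.166 in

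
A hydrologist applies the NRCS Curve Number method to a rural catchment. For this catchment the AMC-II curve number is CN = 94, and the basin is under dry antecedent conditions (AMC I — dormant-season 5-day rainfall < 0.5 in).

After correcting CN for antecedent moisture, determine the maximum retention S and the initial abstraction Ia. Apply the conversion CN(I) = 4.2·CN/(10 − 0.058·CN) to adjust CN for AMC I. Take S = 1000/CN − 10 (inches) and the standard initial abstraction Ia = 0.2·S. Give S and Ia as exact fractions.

Adjust CN=94 to AMC I: 4.2·94/(10 − 0.058·94) → (1974/5) ÷ (1137/250) = 32900/379 ≈ 86.807
Max retention: S = 1000/(32900/379) − 10 = 500/329 in (≈ 1.520 in)
Initial abstraction Ia = S/5 = (500/329)/5 = 100/329 ≈ 0.304 in

S = 500/329 in ≈ 1.520 in; Ia = 100/329 in ≈ 0.304 in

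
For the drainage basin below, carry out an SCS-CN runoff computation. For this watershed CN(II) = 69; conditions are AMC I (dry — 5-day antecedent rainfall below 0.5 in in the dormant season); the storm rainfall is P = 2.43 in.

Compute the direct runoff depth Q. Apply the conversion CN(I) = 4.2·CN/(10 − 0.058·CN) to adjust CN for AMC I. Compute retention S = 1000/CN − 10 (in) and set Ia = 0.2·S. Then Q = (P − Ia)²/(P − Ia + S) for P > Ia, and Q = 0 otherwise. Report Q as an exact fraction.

Q = 1772999449/230696304300 in ≈ 0.008 in

Adjust CN=69 to AMC I: 4.2·69/(10 − 0.058·69) → (1449/5) ÷ (2999/500) = 144900/2999 ≈ 48.316
Max retention: S = 1000/(144900/2999) − 10 = 15500/1449 in (≈ 10.697 in)
Ia = 0.2·(15500/1449) = 3100/1449 in ≈ 2.139 in
P − Ia = 2.430 − 2.139 = 42107/144900 ≈ 0.291 in (> 0, runoff occurs)
Q = (42107/144900)²/((42107/144900) + 15500/1449) = (1772999449/20996010000)/(1592107/144900) = 1772999449/230696304300 in ≈ 0.008 in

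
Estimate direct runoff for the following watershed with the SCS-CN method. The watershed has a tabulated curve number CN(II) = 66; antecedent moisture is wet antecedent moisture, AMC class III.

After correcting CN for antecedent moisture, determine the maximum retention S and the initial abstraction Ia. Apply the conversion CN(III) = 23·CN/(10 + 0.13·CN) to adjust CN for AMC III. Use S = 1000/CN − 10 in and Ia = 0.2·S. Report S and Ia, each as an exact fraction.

Wet (AMC III): CN(III) = 23·66/(10 + 0.13·66) = 1518/(929/50) = 75900/929 ≈ 81.701
Max retention: S = 1000/(75900/929) − 10 = 1700/759 in (≈ 2.240 in)
Ia = 0.2S: 0.2·2.240 = 0.448 in (exactly 340/759)

S = 1700/759 in ≈ 2.240 in; Ia = 340/759 in ≈ 0.448 in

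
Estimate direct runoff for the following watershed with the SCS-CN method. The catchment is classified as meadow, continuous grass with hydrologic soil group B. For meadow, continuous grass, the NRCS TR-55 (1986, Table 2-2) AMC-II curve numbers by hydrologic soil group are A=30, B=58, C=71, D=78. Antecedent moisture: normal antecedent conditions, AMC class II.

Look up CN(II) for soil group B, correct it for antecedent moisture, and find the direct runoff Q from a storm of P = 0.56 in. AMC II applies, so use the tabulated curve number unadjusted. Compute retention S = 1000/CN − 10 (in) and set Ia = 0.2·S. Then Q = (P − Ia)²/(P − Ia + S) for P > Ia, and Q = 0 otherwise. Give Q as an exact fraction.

NRCS table: meadow, continuous grass, soil group B → CN(II) = 58
Average conditions: CN = 58 (no AMC adjustment).
Max retention: S = 1000/58 − 10 = 210/29 in (≈ 7.241 in)
Initial abstraction Ia = S/5 = (210/29)/5 = 42/29 ≈ 1.448 in
P = 0.560 ≤ Ia = 1.448 in: entire storm abstracted, Q = 0.

Q = 0 in ≈ 0.000 in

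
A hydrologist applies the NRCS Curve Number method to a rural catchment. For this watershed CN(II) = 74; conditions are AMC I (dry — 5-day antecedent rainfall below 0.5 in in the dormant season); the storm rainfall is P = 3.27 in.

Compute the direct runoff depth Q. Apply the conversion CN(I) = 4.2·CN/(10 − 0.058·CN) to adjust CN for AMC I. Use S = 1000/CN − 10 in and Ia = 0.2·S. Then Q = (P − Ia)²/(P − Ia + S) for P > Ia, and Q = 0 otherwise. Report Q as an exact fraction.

Q = 15395598241/60145938300 in ≈ 0.256 in

Dry (AMC I): CN(I) = 4.2·74/(10 − 0.058·74) = (1554/5)/(1427/250) = 77700/1427 ≈ 54.450
Max retention: S = 1000/(77700/1427) − 10 = 6500/777 in (≈ 8.366 in)
Ia = 0.2·(6500/777) = 1300/777 in ≈ 1.673 in
Excess rainfall: 3.270 − 1.673 = 1.597 in; P > Ia so Q > 0
Q: (124079/77700)² ÷ (774079/77700) = 15395598241/60145938300 in (≈ 0.256 in)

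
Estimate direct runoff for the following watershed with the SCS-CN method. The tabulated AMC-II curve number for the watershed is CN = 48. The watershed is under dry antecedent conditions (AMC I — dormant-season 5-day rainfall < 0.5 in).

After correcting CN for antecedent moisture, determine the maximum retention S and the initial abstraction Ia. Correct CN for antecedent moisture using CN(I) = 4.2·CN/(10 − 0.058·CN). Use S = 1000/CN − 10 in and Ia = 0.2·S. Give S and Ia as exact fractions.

S = 1625/63 in ≈ 25.794 in; Ia = 325/63 in ≈ 5.159 in

CN(I) from CN(II)=48: (4.2·48)/(10 − 0.058·48) = 12600/451 ≈ 27.938
Retention S: 1000/CN − 10 with CN=27.938 → S = 1625/63 ≈ 25.794 in
Ia = 0.2S: 0.2·25.794 = 5.159 in (exactly 325/63)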